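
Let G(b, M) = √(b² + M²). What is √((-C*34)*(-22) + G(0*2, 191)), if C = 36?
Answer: √27119 ≈ 164.68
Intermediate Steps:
G(b, M) = √(M² + b²)
√((-C*34)*(-22) + G(0*2, 191)) = √((-1*36*34)*(-22) + √(191² + (0*2)²)) = √(-36*34*(-22) + √(36481 + 0²)) = √(-1224*(-22) + √(36481 + 0)) = √(26928 + √36481) = √(26928 + 191) = √27119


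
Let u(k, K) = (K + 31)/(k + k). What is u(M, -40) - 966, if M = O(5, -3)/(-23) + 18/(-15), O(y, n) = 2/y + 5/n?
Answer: -152007/158 ≈ -962.07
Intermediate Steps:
M = -79/69 (M = (2/5 + 5/(-3))/(-23) + 18/(-15) = (2*(⅕) + 5*(-⅓))*(-1/23) + 18*(-1/15) = (⅖ - 5/3)*(-1/23) - 6/5 = -19/15*(-1/23) - 6/5 = 19/345 - 6/5 = -79/69 ≈ -1.1449)
u(k, K) = (31 + K)/(2*k) (u(k, K) = (31 + K)/((2*k)) = (31 + K)*(1/(2*k)) = (31 + K)/(2*k))
u(M, -40) - 966 = (31 - 40)/(2*(-79/69)) - 966 = (½)*(-69/79)*(-9) - 966 = 621/158 - 966 = -152007/158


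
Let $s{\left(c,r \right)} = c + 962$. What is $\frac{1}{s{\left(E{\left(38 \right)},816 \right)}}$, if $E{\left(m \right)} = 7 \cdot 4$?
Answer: $\frac{1}{990} \approx 0.0010101$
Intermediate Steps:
$E{\left(m \right)} = 28$
$s{\left(c,r \right)} = 962 + c$
$\frac{1}{s{\left(E{\left(38 \right)},816 \right)}} = \frac{1}{962 + 28} = \frac{1}{990}$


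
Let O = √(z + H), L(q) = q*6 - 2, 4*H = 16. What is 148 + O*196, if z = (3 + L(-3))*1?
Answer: 148 + 196*I*√13 ≈ 148.0 + 706.69*I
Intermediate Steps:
H = 4 (H = (¼)*16 = 4)
L(q) = -2 + 6*q (L(q) = 6*q - 2 = -2 + 6*q)
z = -17 (z = (3 + (-2 + 6*(-3)))*1 = (3 + (-2 - 18))*1 = (3 - 20)*1 = -17*1 = -17)
O = I*√13 (O = √(-17 + 4) = √(-13) = I*√13 ≈ 3.6056*I)
148 + O*196 = 148 + (I*√13)*196 = 148 + 196*I*√13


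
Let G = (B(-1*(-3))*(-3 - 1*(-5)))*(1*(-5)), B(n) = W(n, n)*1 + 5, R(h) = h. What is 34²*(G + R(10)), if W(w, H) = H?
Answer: -80920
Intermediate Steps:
B(n) = 5 + n (B(n) = n*1 + 5 = n + 5 = 5 + n)
G = -80 (G = ((5 - 1*(-3))*(-3 - 1*(-5)))*(1*(-5)) = ((5 + 3)*(-3 + 5))*(-5) = (8*2)*(-5) = 16*(-5) = -80)
34²*(G + R(10)) = 34²*(-80 + 10) = 1156*(-70) = -80920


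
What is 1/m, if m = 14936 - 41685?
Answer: -1/26749 ≈ -3.7385e-5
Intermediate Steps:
m = -26749
1/m = 1/(-26749) = -1/26749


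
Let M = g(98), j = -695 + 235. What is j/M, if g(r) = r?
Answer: -230/49 ≈ -4.6939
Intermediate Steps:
j = -460
M = 98
j/M = -460/98 = -460*1/98 = -230/49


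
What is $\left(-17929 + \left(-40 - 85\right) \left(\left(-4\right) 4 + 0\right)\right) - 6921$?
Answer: $-22850$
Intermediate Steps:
$\left(-17929 + \left(-40 - 85\right) \left(\left(-4\right) 4 + 0\right)\right) - 6921 = \left(-17929 - 125 \left(-16 + 0\right)\right) - 6921 = \left(-17929 - -2000\right) - 6921 = \left(-17929 + 2000\right) - 6921 = -15929 - 6921 = -22850$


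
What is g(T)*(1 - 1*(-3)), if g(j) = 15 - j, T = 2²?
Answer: 44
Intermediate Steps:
T = 4
g(T)*(1 - 1*(-3)) = (15 - 1*4)*(1 - 1*(-3)) = (15 - 4)*(1 + 3) = 11*4 = 44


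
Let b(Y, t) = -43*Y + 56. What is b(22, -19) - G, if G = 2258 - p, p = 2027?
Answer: -1121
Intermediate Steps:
G = 231 (G = 2258 - 1*2027 = 2258 - 2027 = 231)
b(Y, t) = 56 - 43*Y
b(22, -19) - G = (56 - 43*22) - 1*231 = (56 - 946) - 231 = -890 - 231 = -1121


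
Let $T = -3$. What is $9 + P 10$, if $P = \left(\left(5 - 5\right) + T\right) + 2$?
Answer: $-1$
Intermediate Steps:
$P = -1$ ($P = \left(\left(5 - 5\right) - 3\right) + 2 = \left(0 - 3\right) + 2 = -3 + 2 = -1$)
$9 + P 10 = 9 - 10 = -1$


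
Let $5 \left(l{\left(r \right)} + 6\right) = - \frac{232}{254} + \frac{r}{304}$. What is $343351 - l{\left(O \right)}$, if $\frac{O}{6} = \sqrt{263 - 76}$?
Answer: $\frac{218031811}{635} - \frac{3 \sqrt{187}}{760} \approx 3.4336 \cdot 10^{5}$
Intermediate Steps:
$O = 6 \sqrt{187}$ ($O = 6 \sqrt{263 - 76} = 6 \sqrt{187} \approx 82.049$)
$l{\left(r \right)} = - \frac{3926}{635} + \frac{r}{1520}$ ($l{\left(r \right)} = -6 + \frac{- \frac{232}{254} + \frac{r}{304}}{5} = -6 + \frac{\left(-232\right) \frac{1}{254} + r \frac{1}{304}}{5} = -6 + \frac{- \frac{116}{127} + \frac{r}{304}}{5} = -6 + \left(- \frac{116}{635} + \frac{r}{1520}\right) = - \frac{3926}{635} + \frac{r}{1520}$)
$343351 - l{\left(O \right)} = 343351 - \left(- \frac{3926}{635} + \frac{6 \sqrt{187}}{1520}\right) = 343351 - \left(- \frac{3926}{635} + \frac{3 \sqrt{187}}{760}\right) = 343351 + \left(\frac{3926}{635} - \frac{3 \sqrt{187}}{760}\right) = \frac{218031811}{635} - \frac{3 \sqrt{187}}{760}$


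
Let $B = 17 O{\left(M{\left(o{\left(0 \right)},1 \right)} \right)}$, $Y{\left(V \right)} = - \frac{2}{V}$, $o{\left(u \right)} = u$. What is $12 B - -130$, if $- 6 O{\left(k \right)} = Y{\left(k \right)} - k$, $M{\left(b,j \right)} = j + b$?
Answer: $232$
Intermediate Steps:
$M{\left(b,j \right)} = b + j$
$O{\left(k \right)} = \frac{1}{3 k} + \frac{k}{6}$ ($O{\left(k \right)} = - \frac{- \frac{2}{k} - k}{6} = - \frac{- k - \frac{2}{k}}{6} = \frac{1}{3 k} + \frac{k}{6}$)
$B = \frac{17}{2}$ ($B = 17 \frac{2 + \left(0 + 1\right)^{2}}{6 \left(0 + 1\right)} = 17 \frac{2 + 1^{2}}{6 \cdot 1} = 17 \cdot \frac{1}{6} \cdot 1 \left(2 + 1\right) = 17 \cdot \frac{1}{6} \cdot 1 \cdot 3 = 17 \cdot \frac{1}{2} = \frac{17}{2} \approx 8.5$)
$12 B - -130 = 12 \cdot \frac{17}{2} - -130 = 102 + 130 = 232$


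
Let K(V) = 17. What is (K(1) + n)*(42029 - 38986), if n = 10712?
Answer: 32648347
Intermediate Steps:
(K(1) + n)*(42029 - 38986) = (17 + 10712)*(42029 - 38986) = 10729*3043 = 32648347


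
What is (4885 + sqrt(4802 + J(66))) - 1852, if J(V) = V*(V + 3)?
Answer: 3033 + 2*sqrt(2339) ≈ 3129.7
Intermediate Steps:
J(V) = V*(3 + V)
(4885 + sqrt(4802 + J(66))) - 1852 = (4885 + sqrt(4802 + 66*(3 + 66))) - 1852 = (4885 + sqrt(4802 + 66*69)) - 1852 = (4885 + sqrt(4802 + 4554)) - 1852 = (4885 + sqrt(9356)) - 1852 = (4885 + 2*sqrt(2339)) - 1852 = 3033 + 2*sqrt(2339)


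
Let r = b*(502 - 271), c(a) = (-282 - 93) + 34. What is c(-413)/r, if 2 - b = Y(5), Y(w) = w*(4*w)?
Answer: 31/2058 ≈ 0.015063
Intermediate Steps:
Y(w) = 4*w²
c(a) = -341 (c(a) = -375 + 34 = -341)
b = -98 (b = 2 - 4*5² = 2 - 4*25 = 2 - 1*100 = 2 - 100 = -98)
r = -22638 (r = -98*(502 - 271) = -98*231 = -22638)
c(-413)/r = -341/(-22638) = -341*(-1/22638) = 31/2058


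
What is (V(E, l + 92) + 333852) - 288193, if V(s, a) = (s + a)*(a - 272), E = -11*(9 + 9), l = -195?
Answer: 158534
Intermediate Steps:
E = -198 (E = -11*18 = -1*198 = -198)
V(s, a) = (-272 + a)*(a + s) (V(s, a) = (a + s)*(-272 + a) = (-272 + a)*(a + s))
(V(E, l + 92) + 333852) - 288193 = (((-195 + 92)² - 272*(-195 + 92) - 272*(-198) + (-195 + 92)*(-198)) + 333852) - 288193 = (((-103)² - 272*(-103) + 53856 - 103*(-198)) + 333852) - 288193 = ((10609 + 28016 + 53856 + 20394) + 333852) - 288193 = (112875 + 333852) - 288193 = 446727 - 288193 = 158534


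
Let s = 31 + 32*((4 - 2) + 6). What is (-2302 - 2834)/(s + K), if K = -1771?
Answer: 1284/371 ≈ 3.4609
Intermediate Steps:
s = 287 (s = 31 + 32*(2 + 6) = 31 + 32*8 = 31 + 256 = 287)
(-2302 - 2834)/(s + K) = (-2302 - 2834)/(287 - 1771) = -5136/(-1484) = -5136*(-1/1484) = 1284/371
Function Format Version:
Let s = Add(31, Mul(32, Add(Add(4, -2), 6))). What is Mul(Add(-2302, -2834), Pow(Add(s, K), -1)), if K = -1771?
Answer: Rational(1284, 371) ≈ 3.4609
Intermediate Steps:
s = 287 (s = Add(31, Mul(32, Add(2, 6))) = Add(31, Mul(32, 8)) = Add(31, 256) = 287)
Mul(Add(-2302, -2834), Pow(Add(s, K), -1)) = Mul(Add(-2302, -2834), Pow(Add(287, -1771), -1)) = Mul(-5136, Pow(-1484, -1)) = Mul(-5136, Rational(-1, 1484)) = Rational(1284, 371)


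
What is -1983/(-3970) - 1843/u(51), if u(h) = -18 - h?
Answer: 7453537/273930 ≈ 27.210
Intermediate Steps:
-1983/(-3970) - 1843/u(51) = -1983/(-3970) - 1843/(-18 - 1*51) = -1983*(-1/3970) - 1843/(-18 - 51) = 1983/3970 - 1843/(-69) = 1983/3970 - 1843*(-1/69) = 1983/3970 + 1843/69 = 7453537/273930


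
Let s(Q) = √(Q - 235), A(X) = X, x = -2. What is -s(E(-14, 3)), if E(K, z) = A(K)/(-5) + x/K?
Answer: -I*√284270/35 ≈ -15.233*I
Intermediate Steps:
E(K, z) = -2/K - K/5 (E(K, z) = K/(-5) - 2/K = K*(-⅕) - 2/K = -K/5 - 2/K = -2/K - K/5)
s(Q) = √(-235 + Q)
-s(E(-14, 3)) = -√(-235 + (-2/(-14) - ⅕*(-14))) = -√(-235 + (-2*(-1/14) + 14/5)) = -√(-235 + (⅐ + 14/5)) = -√(-235 + 103/35) = -√(-8122/35) = -I*√284270/35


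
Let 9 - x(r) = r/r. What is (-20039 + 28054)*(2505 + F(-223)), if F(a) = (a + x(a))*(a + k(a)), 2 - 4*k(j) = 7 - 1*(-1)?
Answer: 813883175/2 ≈ 4.0694e+8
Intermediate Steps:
k(j) = -3/2 (k(j) = 1/2 - (7 - 1*(-1))/4 = 1/2 - (7 + 1)/4 = 1/2 - 1/4*8 = 1/2 - 2 = -3/2)
x(r) = 8 (x(r) = 9 - r/r = 9 - 1*1 = 9 - 1 = 8)
F(a) = (8 + a)*(-3/2 + a) (F(a) = (a + 8)*(a - 3/2) = (8 + a)*(-3/2 + a))
(-20039 + 28054)*(2505 + F(-223)) = (-20039 + 28054)*(2505 + (-12 + (-223)**2 + (13/2)*(-223))) = 8015*(2505 + (-12 + 49729 - 2899/2)) = 8015*(2505 + 96535/2) = 8015*(101545/2) = 813883175/2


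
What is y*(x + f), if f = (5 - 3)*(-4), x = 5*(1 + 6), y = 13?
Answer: 351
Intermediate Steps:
x = 35 (x = 5*7 = 35)
f = -8 (f = 2*(-4) = -8)
y*(x + f) = 13*(35 - 8) = 13*27 = 351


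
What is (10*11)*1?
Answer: 110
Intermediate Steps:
(10*11)*1 = 110*1 = 110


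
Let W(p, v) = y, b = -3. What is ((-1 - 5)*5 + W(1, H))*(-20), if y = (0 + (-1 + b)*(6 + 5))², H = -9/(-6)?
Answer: -38120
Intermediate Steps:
H = 3/2 (H = -9*(-⅙) = 3/2 ≈ 1.5000)
y = 1936 (y = (0 + (-1 - 3)*(6 + 5))² = (0 - 4*11)² = (0 - 44)² = (-44)² = 1936)
W(p, v) = 1936
((-1 - 5)*5 + W(1, H))*(-20) = ((-1 - 5)*5 + 1936)*(-20) = (-6*5 + 1936)*(-20) = (-30 + 1936)*(-20) = 1906*(-20) = -38120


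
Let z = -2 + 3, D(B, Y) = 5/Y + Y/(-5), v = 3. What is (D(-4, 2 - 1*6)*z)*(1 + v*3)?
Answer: -9/2 ≈ -4.5000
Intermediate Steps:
D(B, Y) = 5/Y - Y/5 (D(B, Y) = 5/Y + Y*(-⅕) = 5/Y - Y/5)
z = 1
(D(-4, 2 - 1*6)*z)*(1 + v*3) = ((5/(2 - 1*6) - (2 - 1*6)/5)*1)*(1 + 3*3) = ((5/(2 - 6) - (2 - 6)/5)*1)*(1 + 9) = ((5/(-4) - ⅕*(-4))*1)*10 = ((5*(-¼) + ⅘)*1)*10 = ((-5/4 + ⅘)*1)*10 = -9/20*1*10 = -9/20*10 = -9/2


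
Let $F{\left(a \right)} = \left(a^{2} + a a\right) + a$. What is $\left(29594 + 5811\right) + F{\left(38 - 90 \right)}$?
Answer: $40761$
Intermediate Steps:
$F{\left(a \right)} = a + 2 a^{2}$ ($F{\left(a \right)} = \left(a^{2} + a^{2}\right) + a = 2 a^{2} + a = a + 2 a^{2}$)
$\left(29594 + 5811\right) + F{\left(38 - 90 \right)} = \left(29594 + 5811\right) + \left(38 - 90\right) \left(1 + 2 \left(38 - 90\right)\right) = 35405 + \left(38 - 90\right) \left(1 + 2 \left(38 - 90\right)\right) = 35405 - 52 \left(1 + 2 \left(-52\right)\right) = 35405 - 52 \left(1 - 104\right) = 35405 - -5356 = 35405 + 5356 = 40761$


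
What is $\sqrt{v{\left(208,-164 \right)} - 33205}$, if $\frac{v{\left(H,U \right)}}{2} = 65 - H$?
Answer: $i \sqrt{33491} \approx 183.01 i$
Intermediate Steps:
$v{\left(H,U \right)} = 130 - 2 H$ ($v{\left(H,U \right)} = 2 \left(65 - H\right) = 130 - 2 H$)
$\sqrt{v{\left(208,-164 \right)} - 33205} = \sqrt{\left(130 - 416\right) - 33205} = \sqrt{-286 - 33205} = \sqrt{-33491} = i \sqrt{33491}$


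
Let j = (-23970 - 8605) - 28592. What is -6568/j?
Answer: 6568/61167 ≈ 0.10738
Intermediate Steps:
j = -61167 (j = -32575 - 28592 = -61167)
-6568/j = -6568/(-61167) = -6568*(-1/61167) = 6568/61167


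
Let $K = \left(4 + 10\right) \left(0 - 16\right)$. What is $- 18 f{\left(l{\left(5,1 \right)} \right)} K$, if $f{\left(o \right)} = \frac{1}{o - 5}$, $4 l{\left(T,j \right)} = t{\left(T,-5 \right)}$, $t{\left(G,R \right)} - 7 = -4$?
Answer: $- \frac{16128}{17} \approx -948.71$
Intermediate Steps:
$t{\left(G,R \right)} = 3$ ($t{\left(G,R \right)} = 7 - 4 = 3$)
$l{\left(T,j \right)} = \frac{3}{4}$ ($l{\left(T,j \right)} = \frac{1}{4} \cdot 3 = \frac{3}{4}$)
$f{\left(o \right)} = \frac{1}{-5 + o}$
$K = -224$ ($K = 14 \left(-16\right) = -224$)
$- 18 f{\left(l{\left(5,1 \right)} \right)} K = - \frac{18}{-5 + \frac{3}{4}} \left(-224\right) = - \frac{18}{- \frac{17}{4}} \left(-224\right) = \left(-18\right) \left(- \frac{4}{17}\right) \left(-224\right) = \frac{72}{17} \left(-224\right) = - \frac{16128}{17}$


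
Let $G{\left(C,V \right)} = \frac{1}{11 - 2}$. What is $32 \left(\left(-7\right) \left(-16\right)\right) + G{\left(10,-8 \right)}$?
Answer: $\frac{32257}{9} \approx 3584.1$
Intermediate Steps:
$G{\left(C,V \right)} = \frac{1}{9}$
$32 \left(\left(-7\right) \left(-16\right)\right) + G{\left(10,-8 \right)} = 32 \left(\left(-7\right) \left(-16\right)\right) + \frac{1}{9} = 32 \cdot 112 + \frac{1}{9} = 3584 + \frac{1}{9} = \frac{32257}{9}$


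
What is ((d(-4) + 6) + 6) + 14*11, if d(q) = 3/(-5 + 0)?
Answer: 827/5 ≈ 165.40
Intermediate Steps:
d(q) = -3/5 (d(q) = 3/(-5) = 3*(-1/5) = -3/5)
((d(-4) + 6) + 6) + 14*11 = ((-3/5 + 6) + 6) + 14*11 = (27/5 + 6) + 154 = 57/5 + 154 = 827/5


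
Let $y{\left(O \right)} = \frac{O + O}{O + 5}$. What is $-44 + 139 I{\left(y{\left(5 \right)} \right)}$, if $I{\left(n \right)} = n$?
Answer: $95$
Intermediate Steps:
$y{\left(O \right)} = \frac{2 O}{5 + O}$
$-44 + 139 I{\left(y{\left(5 \right)} \right)} = -44 + 139 \cdot 2 \cdot 5 \frac{1}{5 + 5} = -44 + 139 \cdot 2 \cdot 5 \cdot \frac{1}{10} = -44 + 139 \cdot 1 = -44 + 139 = 95$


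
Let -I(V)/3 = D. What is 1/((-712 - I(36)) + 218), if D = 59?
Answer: -1/317 ≈ -0.0031546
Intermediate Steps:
I(V) = -177 (I(V) = -3*59 = -177)
1/((-712 - I(36)) + 218) = 1/((-712 - 1*(-177)) + 218) = 1/((-712 + 177) + 218) = 1/(-535 + 218) = 1/(-317) = -1/317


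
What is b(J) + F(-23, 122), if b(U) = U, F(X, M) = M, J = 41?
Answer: 163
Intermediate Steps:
b(J) + F(-23, 122) = 41 + 122 = 163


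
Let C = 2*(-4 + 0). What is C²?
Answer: 64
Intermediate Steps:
C = -8 (C = 2*(-4) = -8)
C² = (-8)² = 64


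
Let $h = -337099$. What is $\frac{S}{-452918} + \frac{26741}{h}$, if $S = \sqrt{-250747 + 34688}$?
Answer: $- \frac{26741}{337099} - \frac{i \sqrt{216059}}{452918} \approx -0.079327 - 0.0010263 i$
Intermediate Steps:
$S = i \sqrt{216059}$ ($S = \sqrt{-216059} = i \sqrt{216059} \approx 464.82 i$)
$\frac{S}{-452918} + \frac{26741}{h} = \frac{i \sqrt{216059}}{-452918} + \frac{26741}{-337099} = i \sqrt{216059} \left(- \frac{1}{452918}\right) + 26741 \left(- \frac{1}{337099}\right) = - \frac{i \sqrt{216059}}{452918} - \frac{26741}{337099} = - \frac{26741}{337099} - \frac{i \sqrt{216059}}{452918}$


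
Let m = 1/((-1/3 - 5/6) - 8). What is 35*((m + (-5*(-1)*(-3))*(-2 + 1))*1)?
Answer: 5733/11 ≈ 521.18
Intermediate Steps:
m = -6/55 (m = 1/((-1*⅓ - 5*⅙) - 8) = 1/((-⅓ - ⅚) - 8) = 1/(-7/6 - 8) = 1/(-55/6) = -6/55 ≈ -0.10909)
35*((m + (-5*(-1)*(-3))*(-2 + 1))*1) = 35*((-6/55 + (-5*(-1)*(-3))*(-2 + 1))*1) = 35*((-6/55 + (5*(-3))*(-1))*1) = 35*((-6/55 - 15*(-1))*1) = 35*((-6/55 + 15)*1) = 35*((819/55)*1) = 35*(819/55) = 5733/11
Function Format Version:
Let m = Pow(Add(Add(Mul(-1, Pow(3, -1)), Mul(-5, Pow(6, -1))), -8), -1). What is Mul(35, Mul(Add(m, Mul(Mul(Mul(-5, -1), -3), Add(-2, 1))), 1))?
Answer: Rational(5733, 11) ≈ 521.18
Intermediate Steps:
m = Rational(-6, 55) (m = Pow(Add(Add(Mul(-1, Rational(1, 3)), Mul(-5, Rational(1, 6))), -8), -1) = Pow(Add(Add(Rational(-1, 3), Rational(-5, 6)), -8), -1) = Pow(Add(Rational(-7, 6), -8), -1) = Pow(Rational(-55, 6), -1) = Rational(-6, 55) ≈ -0.10909)
Mul(35, Mul(Add(m, Mul(Mul(Mul(-5, -1), -3), Add(-2, 1))), 1)) = Mul(35, Mul(Add(Rational(-6, 55), Mul(Mul(Mul(-5, -1), -3), Add(-2, 1))), 1)) = Mul(35, Mul(Add(Rational(-6, 55), Mul(Mul(5, -3), -1)), 1)) = Mul(35, Mul(Add(Rational(-6, 55), Mul(-15, -1)), 1)) = Mul(35, Mul(Add(Rational(-6, 55), 15), 1)) = Mul(35, Mul(Rational(819, 55), 1)) = Mul(35, Rational(819, 55)) = Rational(5733, 11)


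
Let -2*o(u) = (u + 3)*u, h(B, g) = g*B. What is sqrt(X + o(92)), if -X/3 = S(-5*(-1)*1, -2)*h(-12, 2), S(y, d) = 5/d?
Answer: 5*I*sqrt(182) ≈ 67.454*I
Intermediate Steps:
h(B, g) = B*g
o(u) = -u*(3 + u)/2 (o(u) = -(u + 3)*u/2 = -(3 + u)*u/2 = -u*(3 + u)/2)
X = -180 (X = -3*5/(-2)*(-12*2) = -3*5*(-1/2)*(-24) = -(-15)*(-24)/2 = -3*60 = -180)
sqrt(X + o(92)) = sqrt(-180 - 1/2*92*(3 + 92)) = sqrt(-180 - 1/2*92*95) = sqrt(-180 - 4370) = sqrt(-4550) = 5*I*sqrt(182)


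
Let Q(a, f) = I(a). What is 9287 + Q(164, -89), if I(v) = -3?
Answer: 9284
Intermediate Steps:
Q(a, f) = -3
9287 + Q(164, -89) = 9287 - 3 = 9284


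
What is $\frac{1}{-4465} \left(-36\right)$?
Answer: $\frac{36}{4465} \approx 0.0080627$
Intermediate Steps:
$\frac{1}{-4465} \left(-36\right) = \left(- \frac{1}{4465}\right) \left(-36\right) = \frac{36}{4465}$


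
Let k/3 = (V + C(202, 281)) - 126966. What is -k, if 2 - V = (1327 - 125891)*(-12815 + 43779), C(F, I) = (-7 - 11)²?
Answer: -11570619168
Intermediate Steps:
C(F, I) = 324 (C(F, I) = (-18)² = 324)
V = 3856999698 (V = 2 - (1327 - 125891)*(-12815 + 43779) = 2 - (-124564)*30964 = 2 - 1*(-3856999696) = 2 + 3856999696 = 3856999698)
k = 11570619168 (k = 3*((3856999698 + 324) - 126966) = 3*(3857000022 - 126966) = 3*3856873056 = 11570619168)
-k = -1*11570619168 = -11570619168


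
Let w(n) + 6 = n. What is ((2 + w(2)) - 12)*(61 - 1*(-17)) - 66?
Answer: -1158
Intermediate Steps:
w(n) = -6 + n
((2 + w(2)) - 12)*(61 - 1*(-17)) - 66 = ((2 + (-6 + 2)) - 12)*(61 - 1*(-17)) - 66 = ((2 - 4) - 12)*(61 + 17) - 66 = (-2 - 12)*78 - 66 = -14*78 - 66 = -1092 - 66 = -1158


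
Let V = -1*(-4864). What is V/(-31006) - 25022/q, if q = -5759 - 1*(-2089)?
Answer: 189495313/28448005 ≈ 6.6611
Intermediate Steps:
q = -3670 (q = -5759 + 2089 = -3670)
V = 4864
V/(-31006) - 25022/q = 4864/(-31006) - 25022/(-3670) = 4864*(-1/31006) - 25022*(-1/3670) = -2432/15503 + 12511/1835 = 189495313/28448005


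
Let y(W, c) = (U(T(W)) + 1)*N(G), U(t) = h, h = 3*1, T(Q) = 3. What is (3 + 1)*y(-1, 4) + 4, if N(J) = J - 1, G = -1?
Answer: -28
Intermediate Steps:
h = 3
U(t) = 3
N(J) = -1 + J
y(W, c) = -8 (y(W, c) = (3 + 1)*(-1 - 1) = 4*(-2) = -8)
(3 + 1)*y(-1, 4) + 4 = (3 + 1)*(-8) + 4 = 4*(-8) + 4 = -32 + 4 = -28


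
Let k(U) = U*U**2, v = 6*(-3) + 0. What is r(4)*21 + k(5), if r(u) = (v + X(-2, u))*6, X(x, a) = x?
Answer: -2395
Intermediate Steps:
v = -18 (v = -18 + 0 = -18)
k(U) = U**3
r(u) = -120 (r(u) = (-18 - 2)*6 = -20*6 = -120)
r(4)*21 + k(5) = -120*21 + 5**3 = -2520 + 125 = -2395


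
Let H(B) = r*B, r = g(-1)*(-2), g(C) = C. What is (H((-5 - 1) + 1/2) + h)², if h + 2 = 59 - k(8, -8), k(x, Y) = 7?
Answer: 1521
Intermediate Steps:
r = 2 (r = -1*(-2) = 2)
h = 50 (h = -2 + (59 - 1*7) = -2 + (59 - 7) = -2 + 52 = 50)
H(B) = 2*B
(H((-5 - 1) + 1/2) + h)² = (2*((-5 - 1) + 1/2) + 50)² = (2*(-6 + 1*(½)) + 50)² = (2*(-6 + ½) + 50)² = (2*(-11/2) + 50)² = (-11 + 50)² = 39² = 1521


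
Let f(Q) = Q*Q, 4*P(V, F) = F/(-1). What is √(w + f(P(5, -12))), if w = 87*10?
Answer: √879 ≈ 29.648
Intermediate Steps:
w = 870
P(V, F) = -F/4 (P(V, F) = (F/(-1))/4 = (F*(-1))/4 = (-F)/4 = -F/4)
f(Q) = Q²
√(w + f(P(5, -12))) = √(870 + (-¼*(-12))²) = √(870 + 3²) = √(870 + 9) = √879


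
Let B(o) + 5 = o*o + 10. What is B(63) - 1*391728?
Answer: -387754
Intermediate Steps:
B(o) = 5 + o² (B(o) = -5 + (o*o + 10) = -5 + (o² + 10) = -5 + (10 + o²) = 5 + o²)
B(63) - 1*391728 = (5 + 63²) - 1*391728 = (5 + 3969) - 391728 = 3974 - 391728 = -387754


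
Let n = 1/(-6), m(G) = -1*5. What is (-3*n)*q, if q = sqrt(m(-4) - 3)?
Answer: I*sqrt(2) ≈ 1.4142*I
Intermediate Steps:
m(G) = -5
n = -1/6 ≈ -0.16667
q = 2*I*sqrt(2) (q = sqrt(-5 - 3) = sqrt(-8) = 2*I*sqrt(2) ≈ 2.8284*I)
(-3*n)*q = (-3*(-1/6))*(2*I*sqrt(2)) = (2*I*sqrt(2))/2 = I*sqrt(2)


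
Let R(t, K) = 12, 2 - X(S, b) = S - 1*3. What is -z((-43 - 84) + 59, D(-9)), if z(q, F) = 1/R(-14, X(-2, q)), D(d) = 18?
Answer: -1/12 ≈ -0.083333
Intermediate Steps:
X(S, b) = 5 - S (X(S, b) = 2 - (S - 1*3) = 2 - (S - 3) = 2 - (-3 + S) = 2 + (3 - S) = 5 - S)
z(q, F) = 1/12
-z((-43 - 84) + 59, D(-9)) = -1*1/12 = -1/12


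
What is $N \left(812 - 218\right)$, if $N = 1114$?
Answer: $661716$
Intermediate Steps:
$N \left(812 - 218\right) = 1114 \left(812 - 218\right) = 1114 \cdot 594 = 661716$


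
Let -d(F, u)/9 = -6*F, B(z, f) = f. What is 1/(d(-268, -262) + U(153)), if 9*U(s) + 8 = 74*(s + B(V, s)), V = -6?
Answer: -9/107612 ≈ -8.3634e-5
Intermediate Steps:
d(F, u) = 54*F (d(F, u) = -(-54)*F = 54*F)
U(s) = -8/9 + 148*s/9 (U(s) = -8/9 + (74*(s + s))/9 = -8/9 + (74*(2*s))/9 = -8/9 + (148*s)/9 = -8/9 + 148*s/9)
1/(d(-268, -262) + U(153)) = 1/(54*(-268) + (-8/9 + (148/9)*153)) = 1/(-14472 + (-8/9 + 2516)) = 1/(-14472 + 22636/9) = 1/(-107612/9) = -9/107612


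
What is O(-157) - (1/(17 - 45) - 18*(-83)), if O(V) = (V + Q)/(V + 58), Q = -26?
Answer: -1378715/924 ≈ -1492.1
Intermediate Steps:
O(V) = (-26 + V)/(58 + V) (O(V) = (V - 26)/(V + 58) = (-26 + V)/(58 + V))
O(-157) - (1/(17 - 45) - 18*(-83)) = (-26 - 157)/(58 - 157) - (1/(17 - 45) - 18*(-83)) = -183/(-99) - (1/(-28) + 1494) = -1/99*(-183) - (-1/28 + 1494) = 61/33 - 1*41831/28 = 61/33 - 41831/28 = -1378715/924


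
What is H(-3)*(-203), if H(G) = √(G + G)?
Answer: -203*I*√6 ≈ -497.25*I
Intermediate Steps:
H(G) = √2*√G (H(G) = √(2*G) = √2*√G)
H(-3)*(-203) = (√2*√(-3))*(-203) = (√2*(I*√3))*(-203) = (I*√6)*(-203) = -203*I*√6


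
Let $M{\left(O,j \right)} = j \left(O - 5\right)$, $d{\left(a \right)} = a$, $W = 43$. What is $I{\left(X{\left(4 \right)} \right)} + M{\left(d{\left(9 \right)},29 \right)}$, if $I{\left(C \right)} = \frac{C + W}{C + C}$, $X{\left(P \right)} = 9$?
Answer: $\frac{1070}{9} \approx 118.89$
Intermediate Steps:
$I{\left(C \right)} = \frac{43 + C}{2 C}$ ($I{\left(C \right)} = \frac{C + 43}{C + C} = \frac{43 + C}{2 C}$)
$M{\left(O,j \right)} = j \left(-5 + O\right)$
$I{\left(X{\left(4 \right)} \right)} + M{\left(d{\left(9 \right)},29 \right)} = \frac{43 + 9}{2 \cdot 9} + 29 \left(-5 + 9\right) = \frac{1}{2} \cdot \frac{1}{9} \cdot 52 + 29 \cdot 4 = \frac{26}{9} + 116 = \frac{1070}{9}$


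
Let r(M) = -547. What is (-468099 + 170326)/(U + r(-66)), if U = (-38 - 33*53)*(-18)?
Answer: -42539/4517 ≈ -9.4175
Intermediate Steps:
U = 32166 (U = (-38 - 1749)*(-18) = -1787*(-18) = 32166)
(-468099 + 170326)/(U + r(-66)) = (-468099 + 170326)/(32166 - 547) = -297773/31619 = -297773*1/31619 = -42539/4517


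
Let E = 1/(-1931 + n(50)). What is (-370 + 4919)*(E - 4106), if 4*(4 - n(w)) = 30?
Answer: -72265941684/3869 ≈ -1.8678e+7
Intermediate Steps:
n(w) = -7/2 (n(w) = 4 - ¼*30 = 4 - 15/2 = -7/2)
E = -2/3869 (E = 1/(-1931 - 7/2) = 1/(-3869/2) = -2/3869 ≈ -0.00051693)
(-370 + 4919)*(E - 4106) = (-370 + 4919)*(-2/3869 - 4106) = 4549*(-15886116/3869) = -72265941684/3869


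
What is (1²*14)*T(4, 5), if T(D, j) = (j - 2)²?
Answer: 126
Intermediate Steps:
T(D, j) = (-2 + j)²
(1²*14)*T(4, 5) = (1²*14)*(-2 + 5)² = (1*14)*3² = 14*9 = 126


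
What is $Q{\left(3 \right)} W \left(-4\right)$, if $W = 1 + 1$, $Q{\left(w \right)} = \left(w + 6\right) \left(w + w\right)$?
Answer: $-432$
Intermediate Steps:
$Q{\left(w \right)} = 2 w \left(6 + w\right)$ ($Q{\left(w \right)} = \left(6 + w\right) 2 w = 2 w \left(6 + w\right)$)
$W = 2$
$Q{\left(3 \right)} W \left(-4\right) = 2 \cdot 3 \left(6 + 3\right) 2 \left(-4\right) = 2 \cdot 3 \cdot 9 \left(-8\right) = 54 \left(-8\right) = -432$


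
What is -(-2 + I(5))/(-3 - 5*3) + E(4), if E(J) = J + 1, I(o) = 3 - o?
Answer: 43/9 ≈ 4.7778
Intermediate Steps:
E(J) = 1 + J
-(-2 + I(5))/(-3 - 5*3) + E(4) = -(-2 + (3 - 1*5))/(-3 - 5*3) + (1 + 4) = -(-2 + (3 - 5))/(-3 - 15) + 5 = -(-2 - 2)/(-18) + 5 = -(-4)*(-1)/18 + 5 = -1*2/9 + 5 = -2/9 + 5 = 43/9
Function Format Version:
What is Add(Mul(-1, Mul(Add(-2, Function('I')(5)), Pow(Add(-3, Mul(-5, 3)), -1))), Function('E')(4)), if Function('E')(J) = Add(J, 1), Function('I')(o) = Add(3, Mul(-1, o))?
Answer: Rational(43, 9) ≈ 4.7778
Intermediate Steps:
Function('E')(J) = Add(1, J)
Add(Mul(-1, Mul(Add(-2, Function('I')(5)), Pow(Add(-3, Mul(-5, 3)), -1))), Function('E')(4)) = Add(Mul(-1, Mul(Add(-2, Add(3, Mul(-1, 5))), Pow(Add(-3, Mul(-5, 3)), -1))), Add(1, 4)) = Add(Mul(-1, Mul(Add(-2, Add(3, -5)), Pow(Add(-3, -15), -1))), 5) = Add(Mul(-1, Mul(Add(-2, -2), Pow(-18, -1))), 5) = Add(Mul(-1, Mul(-4, Rational(-1, 18))), 5) = Add(Mul(-1, Rational(2, 9)), 5) = Add(Rational(-2, 9), 5) = Rational(43, 9)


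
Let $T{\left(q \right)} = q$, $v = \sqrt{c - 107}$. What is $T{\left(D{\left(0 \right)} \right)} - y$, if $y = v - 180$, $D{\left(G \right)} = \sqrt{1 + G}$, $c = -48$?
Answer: $181 - i \sqrt{155} \approx 181.0 - 12.45 i$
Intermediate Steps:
$v = i \sqrt{155}$ ($v = \sqrt{-48 - 107} = \sqrt{-155} = i \sqrt{155} \approx 12.45 i$)
$y = -180 + i \sqrt{155}$ ($y = i \sqrt{155} - 180 = -180 + i \sqrt{155} \approx -180.0 + 12.45 i$)
$T{\left(D{\left(0 \right)} \right)} - y = \sqrt{1 + 0} - \left(-180 + i \sqrt{155}\right) = \sqrt{1} + \left(180 - i \sqrt{155}\right) = 1 + \left(180 - i \sqrt{155}\right) = 181 - i \sqrt{155}$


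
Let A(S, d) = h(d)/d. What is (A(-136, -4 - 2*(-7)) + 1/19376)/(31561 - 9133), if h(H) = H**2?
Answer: 21529/48284992 ≈ 0.00044587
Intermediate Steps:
A(S, d) = d (A(S, d) = d**2/d = d)
(A(-136, -4 - 2*(-7)) + 1/19376)/(31561 - 9133) = ((-4 - 2*(-7)) + 1/19376)/(31561 - 9133) = ((-4 + 14) + 1/19376)/22428 = (10 + 1/19376)*(1/22428) = (193761/19376)*(1/22428) = 21529/48284992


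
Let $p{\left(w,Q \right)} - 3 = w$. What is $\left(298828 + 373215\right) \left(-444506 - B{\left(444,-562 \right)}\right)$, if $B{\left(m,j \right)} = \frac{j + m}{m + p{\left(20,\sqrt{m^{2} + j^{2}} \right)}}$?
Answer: $- \frac{139505497767912}{467} \approx -2.9873 \cdot 10^{11}$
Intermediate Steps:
$p{\left(w,Q \right)} = 3 + w$
$B{\left(m,j \right)} = \frac{j + m}{23 + m}$ ($B{\left(m,j \right)} = \frac{j + m}{m + \left(3 + 20\right)} = \frac{j + m}{m + 23} = \frac{j + m}{23 + m}$)
$\left(298828 + 373215\right) \left(-444506 - B{\left(444,-562 \right)}\right) = \left(298828 + 373215\right) \left(-444506 - \frac{-562 + 444}{23 + 444}\right) = 672043 \left(-444506 - \frac{1}{467} \left(-118\right)\right) = 672043 \left(-444506 - - \frac{118}{467}\right) = 672043 \left(-444506 + \frac{118}{467}\right) = 672043 \left(- \frac{207584184}{467}\right) = - \frac{139505497767912}{467}$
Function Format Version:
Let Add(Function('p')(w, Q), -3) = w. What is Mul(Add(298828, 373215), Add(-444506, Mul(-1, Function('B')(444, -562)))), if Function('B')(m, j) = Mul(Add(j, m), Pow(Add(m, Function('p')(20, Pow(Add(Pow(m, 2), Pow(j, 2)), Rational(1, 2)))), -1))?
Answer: Rational(-139505497767912, 467) ≈ -2.9873e+11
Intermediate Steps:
Function('p')(w, Q) = Add(3, w)
Function('B')(m, j) = Mul(Pow(Add(23, m), -1), Add(j, m)) (Function('B')(m, j) = Mul(Add(j, m), Pow(Add(m, Add(3, 20)), -1)) = Mul(Add(j, m), Pow(Add(m, 23), -1)) = Mul(Add(j, m), Pow(Add(23, m), -1)) = Mul(Pow(Add(23, m), -1), Add(j, m)))
Mul(Add(298828, 373215), Add(-444506, Mul(-1, Function('B')(444, -562)))) = Mul(Add(298828, 373215), Add(-444506, Mul(-1, Mul(Pow(Add(23, 444), -1), Add(-562, 444))))) = Mul(672043, Add(-444506, Mul(-1, Mul(Pow(467, -1), -118)))) = Mul(672043, Add(-444506, Mul(-1, Mul(Rational(1, 467), -118)))) = Mul(672043, Add(-444506, Mul(-1, Rational(-118, 467)))) = Mul(672043, Add(-444506, Rational(118, 467))) = Mul(672043, Rational(-207584184, 467)) = Rational(-139505497767912, 467)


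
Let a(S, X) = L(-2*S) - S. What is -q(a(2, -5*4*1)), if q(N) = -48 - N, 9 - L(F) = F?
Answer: 59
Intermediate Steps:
L(F) = 9 - F
a(S, X) = 9 + S (a(S, X) = (9 - (-2)*S) - S = (9 + 2*S) - S = 9 + S)
-q(a(2, -5*4*1)) = -(-48 - (9 + 2)) = -(-48 - 1*11) = -(-48 - 11) = -1*(-59) = 59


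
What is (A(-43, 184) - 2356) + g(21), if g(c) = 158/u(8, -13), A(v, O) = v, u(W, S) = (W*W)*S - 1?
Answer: -1998525/833 ≈ -2399.2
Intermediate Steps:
u(W, S) = -1 + S*W² (u(W, S) = W²*S - 1 = S*W² - 1 = -1 + S*W²)
g(c) = -158/833 (g(c) = 158/(-1 - 13*8²) = 158/(-1 - 13*64) = 158/(-1 - 832) = 158/(-833) = 158*(-1/833) = -158/833)
(A(-43, 184) - 2356) + g(21) = (-43 - 2356) - 158/833 = -2399 - 158/833 = -1998525/833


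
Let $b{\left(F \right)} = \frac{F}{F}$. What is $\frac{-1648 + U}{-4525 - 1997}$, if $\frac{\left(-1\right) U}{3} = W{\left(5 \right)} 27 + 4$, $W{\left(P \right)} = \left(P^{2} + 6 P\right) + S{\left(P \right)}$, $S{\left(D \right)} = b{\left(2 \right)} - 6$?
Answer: $\frac{2855}{3261} \approx 0.8755$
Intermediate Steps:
$b{\left(F \right)} = 1$
$S{\left(D \right)} = -5$ ($S{\left(D \right)} = 1 - 6 = -5$)
$W{\left(P \right)} = -5 + P^{2} + 6 P$ ($W{\left(P \right)} = \left(P^{2} + 6 P\right) - 5 = -5 + P^{2} + 6 P$)
$U = -4062$ ($U = - 3 \left(\left(-5 + 5^{2} + 6 \cdot 5\right) 27 + 4\right) = - 3 \left(\left(-5 + 25 + 30\right) 27 + 4\right) = - 3 \left(50 \cdot 27 + 4\right) = - 3 \left(1350 + 4\right) = \left(-3\right) 1354 = -4062$)
$\frac{-1648 + U}{-4525 - 1997} = \frac{-1648 - 4062}{-4525 - 1997} = - \frac{5710}{-6522} = \left(-5710\right) \left(- \frac{1}{6522}\right) = \frac{2855}{3261}$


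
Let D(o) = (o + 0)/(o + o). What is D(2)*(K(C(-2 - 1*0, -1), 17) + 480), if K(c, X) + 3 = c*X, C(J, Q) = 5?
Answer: 281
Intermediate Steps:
D(o) = ½ (D(o) = o/((2*o)) = o*(1/(2*o)) = ½)
K(c, X) = -3 + X*c (K(c, X) = -3 + c*X = -3 + X*c)
D(2)*(K(C(-2 - 1*0, -1), 17) + 480) = ((-3 + 17*5) + 480)/2 = ((-3 + 85) + 480)/2 = (82 + 480)/2 = (½)*562 = 281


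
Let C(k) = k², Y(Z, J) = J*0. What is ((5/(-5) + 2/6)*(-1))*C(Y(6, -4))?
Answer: 0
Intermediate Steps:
Y(Z, J) = 0
((5/(-5) + 2/6)*(-1))*C(Y(6, -4)) = ((5/(-5) + 2/6)*(-1))*0² = ((5*(-⅕) + 2*(⅙))*(-1))*0 = ((-1 + ⅓)*(-1))*0 = -⅔*(-1)*0 = (⅔)*0 = 0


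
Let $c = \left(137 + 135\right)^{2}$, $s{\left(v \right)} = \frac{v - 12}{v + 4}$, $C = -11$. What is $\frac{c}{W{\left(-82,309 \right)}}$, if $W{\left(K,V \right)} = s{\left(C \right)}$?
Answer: $\frac{517888}{23} \approx 22517.0$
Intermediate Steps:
$s{\left(v \right)} = \frac{-12 + v}{4 + v}$
$W{\left(K,V \right)} = \frac{23}{7}$ ($W{\left(K,V \right)} = \frac{-12 - 11}{4 - 11} = \frac{1}{-7} \left(-23\right) = \left(- \frac{1}{7}\right) \left(-23\right) = \frac{23}{7}$)
$c = 73984$ ($c = 272^{2} = 73984$)
$\frac{c}{W{\left(-82,309 \right)}} = \frac{73984}{\frac{23}{7}} = 73984 \cdot \frac{7}{23} = \frac{517888}{23}$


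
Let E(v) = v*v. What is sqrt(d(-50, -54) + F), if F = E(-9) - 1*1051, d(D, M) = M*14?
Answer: I*sqrt(1726) ≈ 41.545*I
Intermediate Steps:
d(D, M) = 14*M
E(v) = v**2
F = -970 (F = (-9)**2 - 1*1051 = 81 - 1051 = -970)
sqrt(d(-50, -54) + F) = sqrt(14*(-54) - 970) = sqrt(-756 - 970) = sqrt(-1726) = I*sqrt(1726)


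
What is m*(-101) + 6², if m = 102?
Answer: -10266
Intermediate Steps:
m*(-101) + 6² = 102*(-101) + 6² = -10302 + 36 = -10266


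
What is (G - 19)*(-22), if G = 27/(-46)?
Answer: 9911/23 ≈ 430.91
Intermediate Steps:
G = -27/46 (G = 27*(-1/46) = -27/46 ≈ -0.58696)
(G - 19)*(-22) = (-27/46 - 19)*(-22) = -901/46*(-22) = 9911/23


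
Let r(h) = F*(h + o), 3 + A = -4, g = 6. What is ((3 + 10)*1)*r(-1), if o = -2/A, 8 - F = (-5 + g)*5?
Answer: -195/7 ≈ -27.857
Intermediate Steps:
A = -7 (A = -3 - 4 = -7)
F = 3 (F = 8 - (-5 + 6)*5 = 8 - 5 = 3)
o = 2/7 (o = -2/(-7) = -2*(-1/7) = 2/7 ≈ 0.28571)
r(h) = 6/7 + 3*h (r(h) = 3*(h + 2/7) = 3*(2/7 + h) = 6/7 + 3*h)
((3 + 10)*1)*r(-1) = ((3 + 10)*1)*(6/7 + 3*(-1)) = (13*1)*(6/7 - 3) = 13*(-15/7) = -195/7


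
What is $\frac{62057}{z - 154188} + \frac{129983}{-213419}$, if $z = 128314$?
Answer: $- \frac{16607323025}{5522003206} \approx -3.0075$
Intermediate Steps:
$\frac{62057}{z - 154188} + \frac{129983}{-213419} = \frac{62057}{128314 - 154188} + \frac{129983}{-213419} = \frac{62057}{-25874} + 129983 \left(- \frac{1}{213419}\right) = 62057 \left(- \frac{1}{25874}\right) - \frac{129983}{213419} = - \frac{62057}{25874} - \frac{129983}{213419} = - \frac{16607323025}{5522003206}$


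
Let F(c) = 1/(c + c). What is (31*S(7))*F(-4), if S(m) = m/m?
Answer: -31/8 ≈ -3.8750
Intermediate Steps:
F(c) = 1/(2*c)
S(m) = 1
(31*S(7))*F(-4) = (31*1)*((½)/(-4)) = 31*((½)*(-¼)) = 31*(-⅛) = -31/8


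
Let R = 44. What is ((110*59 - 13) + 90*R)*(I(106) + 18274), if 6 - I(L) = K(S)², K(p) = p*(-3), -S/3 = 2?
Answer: 187406772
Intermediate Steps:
S = -6 (S = -3*2 = -6)
K(p) = -3*p
I(L) = -318 (I(L) = 6 - (-3*(-6))² = 6 - 1*18² = 6 - 1*324 = 6 - 324 = -318)
((110*59 - 13) + 90*R)*(I(106) + 18274) = ((110*59 - 13) + 90*44)*(-318 + 18274) = ((6490 - 13) + 3960)*17956 = (6477 + 3960)*17956 = 10437*17956 = 187406772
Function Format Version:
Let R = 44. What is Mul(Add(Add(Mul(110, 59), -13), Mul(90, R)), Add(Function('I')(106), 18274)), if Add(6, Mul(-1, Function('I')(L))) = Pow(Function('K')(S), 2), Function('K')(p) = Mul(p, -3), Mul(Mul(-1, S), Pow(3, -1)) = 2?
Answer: 187406772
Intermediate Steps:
S = -6 (S = Mul(-3, 2) = -6)
Function('K')(p) = Mul(-3, p)
Function('I')(L) = -318 (Function('I')(L) = Add(6, Mul(-1, Pow(Mul(-3, -6), 2))) = Add(6, Mul(-1, Pow(18, 2))) = Add(6, Mul(-1, 324)) = Add(6, -324) = -318)
Mul(Add(Add(Mul(110, 59), -13), Mul(90, R)), Add(Function('I')(106), 18274)) = Mul(Add(Add(Mul(110, 59), -13), Mul(90, 44)), Add(-318, 18274)) = Mul(Add(Add(6490, -13), 3960), 17956) = Mul(Add(6477, 3960), 17956) = Mul(10437, 17956) = 187406772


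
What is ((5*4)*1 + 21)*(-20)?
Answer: -820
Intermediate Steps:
((5*4)*1 + 21)*(-20) = (20*1 + 21)*(-20) = (20 + 21)*(-20) = 41*(-20) = -820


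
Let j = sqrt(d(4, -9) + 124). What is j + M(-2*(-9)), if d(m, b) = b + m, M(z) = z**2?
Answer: 324 + sqrt(119) ≈ 334.91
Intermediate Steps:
j = sqrt(119) (j = sqrt((-9 + 4) + 124) = sqrt(-5 + 124) = sqrt(119) ≈ 10.909)
j + M(-2*(-9)) = sqrt(119) + (-2*(-9))**2 = sqrt(119) + 18**2 = sqrt(119) + 324 = 324 + sqrt(119)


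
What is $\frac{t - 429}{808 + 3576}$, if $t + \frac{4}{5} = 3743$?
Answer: $\frac{8283}{10960} \approx 0.75575$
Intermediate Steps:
$t = \frac{18711}{5}$ ($t = - \frac{4}{5} + 3743 = \frac{18711}{5} \approx 3742.2$)
$\frac{t - 429}{808 + 3576} = \frac{\frac{18711}{5} - 429}{808 + 3576} = \frac{16566}{5 \cdot 4384} = \frac{16566}{5} \cdot \frac{1}{4384} = \frac{8283}{10960}$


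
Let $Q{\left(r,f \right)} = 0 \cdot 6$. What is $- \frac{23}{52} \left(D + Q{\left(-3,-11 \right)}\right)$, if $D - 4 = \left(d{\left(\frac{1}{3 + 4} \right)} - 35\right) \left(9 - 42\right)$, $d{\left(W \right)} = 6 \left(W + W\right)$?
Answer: $- \frac{177491}{364} \approx -487.61$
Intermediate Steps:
$Q{\left(r,f \right)} = 0$
$d{\left(W \right)} = 12 W$ ($d{\left(W \right)} = 6 \cdot 2 W = 12 W$)
$D = \frac{7717}{7}$ ($D = 4 + \left(\frac{12}{3 + 4} - 35\right) \left(9 - 42\right) = 4 + \left(\frac{12}{7} - 35\right) \left(-33\right) = 4 - - \frac{7689}{7} = 4 + \frac{7689}{7} = \frac{7717}{7} \approx 1102.4$)
$- \frac{23}{52} \left(D + Q{\left(-3,-11 \right)}\right) = - \frac{23}{52} \left(\frac{7717}{7} + 0\right) = \left(-23\right) \frac{1}{52} \cdot \frac{7717}{7} = \left(- \frac{23}{52}\right) \frac{7717}{7} = - \frac{177491}{364}$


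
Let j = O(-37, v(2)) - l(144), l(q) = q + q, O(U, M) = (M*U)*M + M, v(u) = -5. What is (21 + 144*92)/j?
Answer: -4423/406 ≈ -10.894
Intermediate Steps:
O(U, M) = M + U*M**2 (O(U, M) = U*M**2 + M = M + U*M**2)
l(q) = 2*q
j = -1218 (j = -5*(1 - 5*(-37)) - 2*144 = -5*(1 + 185) - 1*288 = -5*186 - 288 = -930 - 288 = -1218)
(21 + 144*92)/j = (21 + 144*92)/(-1218) = (21 + 13248)*(-1/1218) = 13269*(-1/1218) = -4423/406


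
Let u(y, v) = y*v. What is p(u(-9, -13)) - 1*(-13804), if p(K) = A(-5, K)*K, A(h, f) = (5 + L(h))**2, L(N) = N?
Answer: 13804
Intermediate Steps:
u(y, v) = v*y
A(h, f) = (5 + h)**2
p(K) = 0 (p(K) = (5 - 5)**2*K = 0**2*K = 0*K = 0)
p(u(-9, -13)) - 1*(-13804) = 0 - 1*(-13804) = 0 + 13804 = 13804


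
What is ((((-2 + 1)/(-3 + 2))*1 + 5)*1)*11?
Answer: 66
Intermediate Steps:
((((-2 + 1)/(-3 + 2))*1 + 5)*1)*11 = ((-1/(-1)*1 + 5)*1)*11 = ((-1*(-1)*1 + 5)*1)*11 = ((1*1 + 5)*1)*11 = ((1 + 5)*1)*11 = (6*1)*11 = 6*11 = 66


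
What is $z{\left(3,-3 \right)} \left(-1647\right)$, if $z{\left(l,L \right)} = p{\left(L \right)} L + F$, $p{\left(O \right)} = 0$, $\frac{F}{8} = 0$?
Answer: $0$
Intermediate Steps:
$F = 0$ ($F = 8 \cdot 0 = 0$)
$z{\left(l,L \right)} = 0$ ($z{\left(l,L \right)} = 0 L + 0 = 0 + 0 = 0$)
$z{\left(3,-3 \right)} \left(-1647\right) = 0 \left(-1647\right) = 0$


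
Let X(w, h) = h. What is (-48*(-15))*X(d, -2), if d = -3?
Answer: -1440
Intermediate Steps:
(-48*(-15))*X(d, -2) = -48*(-15)*(-2) = 720*(-2) = -1440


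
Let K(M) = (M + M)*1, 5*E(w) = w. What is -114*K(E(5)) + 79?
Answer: -149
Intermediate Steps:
E(w) = w/5
K(M) = 2*M (K(M) = (2*M)*1 = 2*M)
-114*K(E(5)) + 79 = -228*(1/5)*5 + 79 = -228 + 79 = -149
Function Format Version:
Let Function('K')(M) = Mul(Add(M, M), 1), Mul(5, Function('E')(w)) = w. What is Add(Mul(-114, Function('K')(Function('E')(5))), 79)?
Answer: -149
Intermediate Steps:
Function('E')(w) = Mul(Rational(1, 5), w)
Function('K')(M) = Mul(2, M) (Function('K')(M) = Mul(Mul(2, M), 1) = Mul(2, M))
Add(Mul(-114, Function('K')(Function('E')(5))), 79) = Add(Mul(-114, Mul(2, Mul(Rational(1, 5), 5))), 79) = Add(Mul(-114, Mul(2, 1)), 79) = Add(Mul(-114, 2), 79) = Add(-228, 79) = -149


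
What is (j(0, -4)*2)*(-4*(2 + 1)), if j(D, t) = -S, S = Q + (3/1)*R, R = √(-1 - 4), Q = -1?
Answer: -24 + 72*I*√5 ≈ -24.0 + 161.0*I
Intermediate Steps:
R = I*√5 (R = √(-5) = I*√5 ≈ 2.2361*I)
S = -1 + 3*I*√5 (S = -1 + (3/1)*(I*√5) = -1 + (3*1)*(I*√5) = -1 + 3*(I*√5) = -1 + 3*I*√5 ≈ -1.0 + 6.7082*I)
j(D, t) = 1 - 3*I*√5 (j(D, t) = -(-1 + 3*I*√5) = 1 - 3*I*√5)
(j(0, -4)*2)*(-4*(2 + 1)) = ((1 - 3*I*√5)*2)*(-4*(2 + 1)) = (2 - 6*I*√5)*(-4*3) = (2 - 6*I*√5)*(-12) = -24 + 72*I*√5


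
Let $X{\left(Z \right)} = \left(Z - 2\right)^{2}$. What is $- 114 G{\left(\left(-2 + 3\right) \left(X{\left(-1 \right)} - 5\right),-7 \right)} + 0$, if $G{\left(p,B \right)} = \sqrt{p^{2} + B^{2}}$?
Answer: $- 114 \sqrt{65} \approx -919.1$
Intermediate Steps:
$X{\left(Z \right)} = \left(-2 + Z\right)^{2}$
$G{\left(p,B \right)} = \sqrt{B^{2} + p^{2}}$
$- 114 G{\left(\left(-2 + 3\right) \left(X{\left(-1 \right)} - 5\right),-7 \right)} + 0 = - 114 \sqrt{\left(-7\right)^{2} + \left(\left(-2 + 3\right) \left(\left(-2 - 1\right)^{2} - 5\right)\right)^{2}} + 0 = - 114 \sqrt{49 + \left(1 \left(\left(-3\right)^{2} - 5\right)\right)^{2}} + 0 = - 114 \sqrt{49 + \left(1 \left(9 - 5\right)\right)^{2}} + 0 = - 114 \sqrt{49 + \left(1 \cdot 4\right)^{2}} + 0 = - 114 \sqrt{49 + 4^{2}} + 0 = - 114 \sqrt{49 + 16} + 0 = - 114 \sqrt{65} + 0 = - 114 \sqrt{65}$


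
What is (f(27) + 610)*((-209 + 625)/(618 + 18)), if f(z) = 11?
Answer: 21528/53 ≈ 406.19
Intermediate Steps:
(f(27) + 610)*((-209 + 625)/(618 + 18)) = (11 + 610)*((-209 + 625)/(618 + 18)) = 621*(416/636) = 621*(416*(1/636)) = 621*(104/159) = 21528/53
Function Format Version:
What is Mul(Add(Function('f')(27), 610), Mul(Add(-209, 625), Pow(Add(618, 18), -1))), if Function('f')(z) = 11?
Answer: Rational(21528, 53) ≈ 406.19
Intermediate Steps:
Mul(Add(Function('f')(27), 610), Mul(Add(-209, 625), Pow(Add(618, 18), -1))) = Mul(Add(11, 610), Mul(Add(-209, 625), Pow(Add(618, 18), -1))) = Mul(621, Mul(416, Pow(636, -1))) = Mul(621, Mul(416, Rational(1, 636))) = Mul(621, Rational(104, 159)) = Rational(21528, 53)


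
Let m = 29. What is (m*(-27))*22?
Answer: -17226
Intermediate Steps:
(m*(-27))*22 = (29*(-27))*22 = -783*22 = -17226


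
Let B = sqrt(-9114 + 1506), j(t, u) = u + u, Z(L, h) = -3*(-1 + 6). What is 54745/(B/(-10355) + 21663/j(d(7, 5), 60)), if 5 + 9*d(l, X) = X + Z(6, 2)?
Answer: 22606885750192600/74547594464131 + 72561212800*I*sqrt(1902)/223642783392393 ≈ 303.25 + 0.01415*I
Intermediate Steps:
Z(L, h) = -15 (Z(L, h) = -3*5 = -15)
d(l, X) = -20/9 + X/9 (d(l, X) = -5/9 + (X - 15)/9 = -5/9 + (-15 + X)/9 = -5/9 + (-5/3 + X/9) = -20/9 + X/9)
j(t, u) = 2*u
B = 2*I*sqrt(1902) (B = sqrt(-7608) = 2*I*sqrt(1902) ≈ 87.224*I)
54745/(B/(-10355) + 21663/j(d(7, 5), 60)) = 54745/((2*I*sqrt(1902))/(-10355) + 21663/((2*60))) = 54745/((2*I*sqrt(1902))*(-1/10355) + 21663/120) = 54745/(-2*I*sqrt(1902)/10355 + 21663*(1/120)) = 54745/(-2*I*sqrt(1902)/10355 + 7221/40) = 54745/(7221/40 - 2*I*sqrt(1902)/10355)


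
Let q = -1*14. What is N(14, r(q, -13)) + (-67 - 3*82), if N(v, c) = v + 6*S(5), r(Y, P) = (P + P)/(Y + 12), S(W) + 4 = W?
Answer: -293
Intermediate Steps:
q = -14
S(W) = -4 + W
r(Y, P) = 2*P/(12 + Y) (r(Y, P) = (2*P)/(12 + Y) = 2*P/(12 + Y))
N(v, c) = 6 + v (N(v, c) = v + 6*(-4 + 5) = v + 6*1 = v + 6 = 6 + v)
N(14, r(q, -13)) + (-67 - 3*82) = (6 + 14) + (-67 - 3*82) = 20 + (-67 - 246) = 20 - 313 = -293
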